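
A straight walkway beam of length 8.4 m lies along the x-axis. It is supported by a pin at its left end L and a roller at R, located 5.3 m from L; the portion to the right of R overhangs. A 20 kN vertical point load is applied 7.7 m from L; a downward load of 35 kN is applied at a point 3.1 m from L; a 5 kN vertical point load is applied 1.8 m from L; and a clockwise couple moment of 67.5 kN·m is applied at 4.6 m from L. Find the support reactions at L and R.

Moments about L: R_y·5.3 − 20·7.7 − 35·3.1 − 5·1.8 − 67.5 = 0 → R_y = 339/5.3 = 63.9623 ≈ 63.96 kN.
ΣF_y = 0: L_y + 63.9623 − 20 − 35 − 5 = 0 → L_y = -3.962 kN.
ΣF_x = 0: no horizontal applied forces, so L_x = 0.

L_x = 0, L_y = -3.962 kN, R_y = 63.96 kN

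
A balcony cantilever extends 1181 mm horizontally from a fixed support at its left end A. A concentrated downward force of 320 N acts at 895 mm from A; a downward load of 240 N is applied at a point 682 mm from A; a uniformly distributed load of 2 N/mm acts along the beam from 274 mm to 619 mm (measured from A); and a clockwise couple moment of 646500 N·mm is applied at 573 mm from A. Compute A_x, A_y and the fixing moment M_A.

Resultant of the distributed load: 2 × 345 = 690 N at 446.5 mm from A.
ΣF_x = 0: A_x = 0.
ΣF_y = 0: A_y − 320 − 240 − 2·345 = 0 → A_y = 1250 N.
ΣM about A: M_A − 320·895 − 240·682 − (2·345)·446.5 − 646500 = 0 → M_A = 1405000 N·mm.

A_x = 0, A_y = 1250 N, M_A = 1405000 N·mm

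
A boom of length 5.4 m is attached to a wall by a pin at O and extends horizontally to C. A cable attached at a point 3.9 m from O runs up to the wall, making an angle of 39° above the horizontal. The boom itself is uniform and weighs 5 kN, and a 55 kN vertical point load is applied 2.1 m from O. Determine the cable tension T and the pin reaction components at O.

T = 52.56 kN, O_x = 40.85 kN, O_y = 26.92 kN

ΣM about O: T·sin39°·3.9 − 5·2.7 − 55·2.1 = 0 → T = 129/(3.9·0.62932) = 52.5598 ≈ 52.56 kN.
ΣF_x = 0: O_x − T·cos39° = 0 → O_x = 52.5598 × 0.777146 = 40.85 kN.
ΣF_y = 0: O_y + T·sin39° − 5 − 55 = 0 → O_y = 60 − 52.5598 × 0.62932 = 26.92 kN.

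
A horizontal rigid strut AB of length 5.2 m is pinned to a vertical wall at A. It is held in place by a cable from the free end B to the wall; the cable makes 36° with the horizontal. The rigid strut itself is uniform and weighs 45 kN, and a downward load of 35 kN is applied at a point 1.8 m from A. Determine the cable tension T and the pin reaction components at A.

ΣM about A: T·sin36°·5.2 − 45·2.6 − 35·1.8 = 0 → T = 180/(5.2·0.587785) = 58.8912 ≈ 58.89 kN.
ΣF_x = 0: A_x − T·cos36° = 0 → A_x = 58.8912 × 0.809017 = 47.64 kN.
ΣF_y = 0: A_y + T·sin36° − 45 − 35 = 0 → A_y = 80 − 58.8912 × 0.587785 = 45.38 kN.

T = 58.89 kN, A_x = 47.64 kN, A_y = 45.38 kN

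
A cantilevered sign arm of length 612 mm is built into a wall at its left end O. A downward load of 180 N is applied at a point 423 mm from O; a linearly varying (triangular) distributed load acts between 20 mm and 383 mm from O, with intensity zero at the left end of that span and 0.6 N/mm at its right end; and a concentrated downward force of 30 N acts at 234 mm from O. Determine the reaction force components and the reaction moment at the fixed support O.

O_x = 0, O_y = 318.9 N, M_O = 111700 N·mm

Resultant of the triangular load: ½ × 0.6 × 363 = 108.9 N, acting at 262 mm from O (one-third of the span from the peak).
ΣF_x = 0: O_x = 0.
ΣF_y = 0: O_y − 180 − ½·0.6·363 − 30 = 0 → O_y = 318.9 N.
ΣM about O: M_O − 180·423 − (½·0.6·363)·262 − 30·234 = 0 → M_O = 111700 N·mm.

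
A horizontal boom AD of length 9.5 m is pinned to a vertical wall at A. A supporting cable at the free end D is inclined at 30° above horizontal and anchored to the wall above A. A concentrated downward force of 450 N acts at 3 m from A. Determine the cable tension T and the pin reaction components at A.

T = 284.2 N, A_x = 246.1 N, A_y = 307.9 N

ΣM about A: T·sin30°·9.5 − 450·3 = 0 → T = 1350/(9.5·0.5) = 284.211 ≈ 284.2 N.
ΣF_x = 0: A_x − T·cos30° = 0 → A_x = 284.211 × 0.866025 = 246.1 N.
ΣF_y = 0: A_y + T·sin30° − 450 = 0 → A_y = 450 − 284.211 × 0.5 = 307.9 N.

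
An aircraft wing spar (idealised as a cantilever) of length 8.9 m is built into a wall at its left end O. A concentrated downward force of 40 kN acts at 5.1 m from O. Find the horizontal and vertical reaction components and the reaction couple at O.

O_x = 0, O_y = 40.00 kN, M_O = 204.0 kN·m

ΣF_x = 0: O_x = 0.
ΣF_y = 0: O_y − 40 = 0 → O_y = 40.00 kN.
ΣM about O: M_O − 40·5.1 = 0 → M_O = 204.0 kN·m.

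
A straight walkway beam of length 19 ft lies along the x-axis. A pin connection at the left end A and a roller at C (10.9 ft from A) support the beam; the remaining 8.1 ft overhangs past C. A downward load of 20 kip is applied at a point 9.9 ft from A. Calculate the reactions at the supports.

A_x = 0, A_y = 1.835 kip, C_y = 18.17 kip

ΣM about A: C_y·10.9 − 20·9.9 = 0 → C_y = 198/10.9 = 18.1651 ≈ 18.17 kip.
ΣF_y = 0: A_y + 18.1651 − 20 = 0 → A_y = 1.835 kip.
ΣF_x = 0: no horizontal applied forces, so A_x = 0.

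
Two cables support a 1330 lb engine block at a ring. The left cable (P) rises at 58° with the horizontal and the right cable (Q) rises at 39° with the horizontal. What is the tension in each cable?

ΣF_x = 0: −T_P·cos58° + T_Q·cos39° = 0 → T_Q = 0.681879·T_P.
ΣF_y = 0: T_P·sin58° + T_Q·sin39° = 1330.
Substitute: T_P·(0.848048 + 0.681879·0.62932) = 1330 → T_P = 1041.37 ≈ 1041 lb.
Then T_Q = 0.681879 × 1041.37 = 710.1 lb.

T_P = 1041 lb, T_Q = 710.1 lb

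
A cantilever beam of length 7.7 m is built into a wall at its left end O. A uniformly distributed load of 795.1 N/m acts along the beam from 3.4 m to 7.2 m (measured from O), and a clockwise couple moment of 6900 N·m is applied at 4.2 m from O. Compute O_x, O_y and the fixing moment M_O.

Resultant of the distributed load: 795.1 × 3.8 = 3021.38 N at 5.3 m from O.
ΣF_x = 0: O_x = 0.
ΣF_y = 0: O_y − 795.1·3.8 = 0 → O_y = 3021 N.
ΣM about O: M_O − (795.1·3.8)·5.3 − 6900 = 0 → M_O = 22910 N·m.

O_x = 0, O_y = 3021 N, M_O = 22910 N·m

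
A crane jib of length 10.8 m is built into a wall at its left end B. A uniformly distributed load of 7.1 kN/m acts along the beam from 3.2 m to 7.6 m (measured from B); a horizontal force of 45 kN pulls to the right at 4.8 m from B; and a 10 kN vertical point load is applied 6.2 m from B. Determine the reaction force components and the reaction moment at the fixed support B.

B_x = -45.00 kN, B_y = 41.24 kN, M_B = 230.7 kN·m

Resultant of the distributed load: 7.1 × 4.4 = 31.24 kN at 5.4 m from B.
ΣF_x = 0: B_x + 45 = 0 → B_x = -45.00 kN.
ΣF_y = 0: B_y − 7.1·4.4 − 10 = 0 → B_y = 41.24 kN.
ΣM about B: M_B − (7.1·4.4)·5.4 − 10·6.2 = 0 → M_B = 230.7 kN·m.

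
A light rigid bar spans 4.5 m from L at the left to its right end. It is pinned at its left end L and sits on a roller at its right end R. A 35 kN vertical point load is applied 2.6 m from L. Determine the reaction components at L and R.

L_x = 0, L_y = 14.78 kN, R_y = 20.22 kN

Moments about L: R_y·4.5 − 35·2.6 = 0 → R_y = 91/4.5 = 20.2222 ≈ 20.22 kN.
ΣF_y = 0: L_y + 20.2222 − 35 = 0 → L_y = 14.78 kN.
ΣF_x = 0: no horizontal applied forces, so L_x = 0.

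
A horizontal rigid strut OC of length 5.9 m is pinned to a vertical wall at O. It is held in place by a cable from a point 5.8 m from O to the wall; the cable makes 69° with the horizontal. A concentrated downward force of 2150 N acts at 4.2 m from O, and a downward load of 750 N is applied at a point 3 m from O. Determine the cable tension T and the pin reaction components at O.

ΣM about O: T·sin69°·5.8 − 2150·4.2 − 750·3 = 0 → T = 11280/(5.8·0.93358) = 2083.19 ≈ 2083 N.
ΣF_x = 0: O_x − T·cos69° = 0 → O_x = 2083.19 × 0.358368 = 746.5 N.
ΣF_y = 0: O_y + T·sin69° − 2150 − 750 = 0 → O_y = 2900 − 2083.19 × 0.93358 = 955.2 N.

T = 2083 N, O_x = 746.5 N, O_y = 955.2 N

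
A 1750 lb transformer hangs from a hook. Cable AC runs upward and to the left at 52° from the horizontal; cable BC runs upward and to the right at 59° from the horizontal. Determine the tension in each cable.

T_AC = 965.4 lb, T_BC = 1154 lb

ΣF_x = 0: −T_AC·cos52° + T_BC·cos59° = 0 → T_BC = 1.19537·T_AC.
ΣF_y = 0: T_AC·sin52° + T_BC·sin59° = 1750.
Substitute: T_AC·(0.788011 + 1.19537·0.857167) = 1750 → T_AC = 965.441 ≈ 965.4 lb.
Then T_BC = 1.19537 × 965.441 = 1154 lb.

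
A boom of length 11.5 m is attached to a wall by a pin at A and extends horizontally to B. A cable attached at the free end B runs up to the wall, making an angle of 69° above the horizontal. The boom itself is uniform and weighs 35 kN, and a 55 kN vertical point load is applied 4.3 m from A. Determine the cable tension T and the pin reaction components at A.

ΣM about A: T·sin69°·11.5 − 35·5.75 − 55·4.3 = 0 → T = 437.75/(11.5·0.93358) = 40.7734 ≈ 40.77 kN.
ΣF_x = 0: A_x − T·cos69° = 0 → A_x = 40.7734 × 0.358368 = 14.61 kN.
ΣF_y = 0: A_y + T·sin69° − 35 − 55 = 0 → A_y = 90 − 40.7734 × 0.93358 = 51.93 kN.

T = 40.77 kN, A_x = 14.61 kN, A_y = 51.93 kN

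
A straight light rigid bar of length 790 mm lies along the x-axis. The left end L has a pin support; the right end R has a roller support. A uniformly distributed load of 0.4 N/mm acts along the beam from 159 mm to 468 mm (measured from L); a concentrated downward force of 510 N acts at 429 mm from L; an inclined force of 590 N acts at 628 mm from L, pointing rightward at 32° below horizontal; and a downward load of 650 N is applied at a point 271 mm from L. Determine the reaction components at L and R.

L_x = -500.3 N, L_y = 798.7 N, R_y = 797.5 N

Resultant of the distributed load: 0.4 × 309 = 123.6 N at 313.5 mm from L.
Moments about L: R_y·790 − (0.4·309)·313.5 − 510·429 − 590·sin32°·628 − 650·271 = 0 → R_y = 630034/790 = 797.511 ≈ 797.5 N.
ΣF_y = 0: L_y + 797.511 − 0.4·309 − 510 − 590·sin32° − 650 = 0 → L_y = 798.7 N.
ΣF_x = 0: L_x + 590·cos32° = 0 → L_x = -500.3 N.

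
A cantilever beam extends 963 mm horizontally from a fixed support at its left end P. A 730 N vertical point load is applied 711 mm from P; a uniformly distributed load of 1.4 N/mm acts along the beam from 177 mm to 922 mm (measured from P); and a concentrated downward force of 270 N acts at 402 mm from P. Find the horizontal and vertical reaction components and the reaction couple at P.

P_x = 0, P_y = 2043 N, M_P = 1201000 N·mm

Resultant of the distributed load: 1.4 × 745 = 1043 N at 549.5 mm from P.
ΣF_x = 0: P_x = 0.
ΣF_y = 0: P_y − 730 − 1.4·745 − 270 = 0 → P_y = 2043 N.
ΣM about P: M_P − 730·711 − (1.4·745)·549.5 − 270·402 = 0 → M_P = 1201000 N·mm.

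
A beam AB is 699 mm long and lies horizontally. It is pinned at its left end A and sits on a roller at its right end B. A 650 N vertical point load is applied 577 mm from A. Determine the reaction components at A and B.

Moments about A: B_y·699 − 650·577 = 0 → B_y = 375050/699 = 536.552 ≈ 536.6 N.
ΣF_y = 0: A_y + 536.552 − 650 = 0 → A_y = 113.4 N.
ΣF_x = 0: no horizontal applied forces, so A_x = 0.

A_x = 0, A_y = 113.4 N, B_y = 536.6 N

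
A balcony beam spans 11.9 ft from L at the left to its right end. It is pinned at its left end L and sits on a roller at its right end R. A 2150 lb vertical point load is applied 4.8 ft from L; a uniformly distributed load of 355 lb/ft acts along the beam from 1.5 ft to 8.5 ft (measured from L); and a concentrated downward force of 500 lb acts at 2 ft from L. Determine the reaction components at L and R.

L_x = 0, L_y = 3140 lb, R_y = 1995 lb

Resultant of the distributed load: 355 × 7 = 2485 lb at 5 ft from L.
ΣM about L: R_y·11.9 − 2150·4.8 − (355·7)·5 − 500·2 = 0 → R_y = 23745/11.9 = 1995.38 ≈ 1995 lb.
ΣF_y = 0: L_y + 1995.38 − 2150 − 355·7 − 500 = 0 → L_y = 3140 lb.
ΣF_x = 0: no horizontal applied forces, so L_x = 0.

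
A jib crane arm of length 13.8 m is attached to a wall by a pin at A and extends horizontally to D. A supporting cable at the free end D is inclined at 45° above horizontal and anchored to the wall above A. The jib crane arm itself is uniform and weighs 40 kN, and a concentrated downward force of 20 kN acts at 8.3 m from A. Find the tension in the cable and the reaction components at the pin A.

ΣM about A: T·sin45°·13.8 − 40·6.9 − 20·8.3 = 0 → T = 442/(13.8·0.707107) = 45.2958 ≈ 45.30 kN.
ΣF_x = 0: A_x − T·cos45° = 0 → A_x = 45.2958 × 0.707107 = 32.03 kN.
ΣF_y = 0: A_y + T·sin45° − 40 − 20 = 0 → A_y = 60 − 45.2958 × 0.707107 = 27.97 kN.

T = 45.30 kN, A_x = 32.03 kN, A_y = 27.97 kN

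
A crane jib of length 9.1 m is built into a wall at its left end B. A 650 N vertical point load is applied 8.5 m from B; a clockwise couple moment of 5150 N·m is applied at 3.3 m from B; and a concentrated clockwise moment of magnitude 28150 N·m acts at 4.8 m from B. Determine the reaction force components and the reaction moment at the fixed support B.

B_x = 0, B_y = 650.0 N, M_B = 38820 N·m

ΣF_x = 0: B_x = 0.
ΣF_y = 0: B_y − 650 = 0 → B_y = 650.0 N.
ΣM about B: M_B − 650·8.5 − 5150 − 28150 = 0 → M_B = 38820 N·m.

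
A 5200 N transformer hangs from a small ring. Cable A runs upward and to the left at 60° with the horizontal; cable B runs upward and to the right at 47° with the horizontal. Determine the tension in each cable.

T_A = 3708 N, T_B = 2719 N

ΣF_x = 0: −T_A·cos60° + T_B·cos47° = 0 → T_B = 0.73314·T_A.
ΣF_y = 0: T_A·sin60° + T_B·sin47° = 5200.
Substitute: T_A·(0.866025 + 0.73314·0.731354) = 5200 → T_A = 3708.43 ≈ 3708 N.
Then T_B = 0.73314 × 3708.43 = 2719 N.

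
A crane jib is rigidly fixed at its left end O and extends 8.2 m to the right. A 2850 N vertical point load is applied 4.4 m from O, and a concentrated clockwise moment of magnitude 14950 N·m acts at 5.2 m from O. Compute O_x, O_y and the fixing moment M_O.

O_x = 0, O_y = 2850 N, M_O = 27490 N·m

ΣF_x = 0: O_x = 0.
ΣF_y = 0: O_y − 2850 = 0 → O_y = 2850 N.
ΣM about O: M_O − 2850·4.4 − 14950 = 0 → M_O = 27490 N·m.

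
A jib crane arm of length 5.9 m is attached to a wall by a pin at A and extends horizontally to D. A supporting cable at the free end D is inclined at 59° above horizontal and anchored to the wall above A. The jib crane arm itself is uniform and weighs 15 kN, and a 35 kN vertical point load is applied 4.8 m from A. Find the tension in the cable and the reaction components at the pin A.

T = 41.97 kN, A_x = 21.62 kN, A_y = 14.03 kN

ΣM about A: T·sin59°·5.9 − 15·2.95 − 35·4.8 = 0 → T = 212.25/(5.9·0.857167) = 41.9692 ≈ 41.97 kN.
ΣF_x = 0: A_x − T·cos59° = 0 → A_x = 41.9692 × 0.515038 = 21.62 kN.
ΣF_y = 0: A_y + T·sin59° − 15 − 35 = 0 → A_y = 50 − 41.9692 × 0.857167 = 14.03 kN.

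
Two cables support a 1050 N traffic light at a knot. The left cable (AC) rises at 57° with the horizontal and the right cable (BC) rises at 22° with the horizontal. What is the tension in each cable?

T_AC = 991.8 N, T_BC = 582.6 N

ΣF_x = 0: −T_AC·cos57° + T_BC·cos22° = 0 → T_BC = 0.587412·T_AC.
ΣF_y = 0: T_AC·sin57° + T_BC·sin22° = 1050.
Substitute: T_AC·(0.838671 + 0.587412·0.374607) = 1050 → T_AC = 991.764 ≈ 991.8 N.
Then T_BC = 0.587412 × 991.764 = 582.6 N.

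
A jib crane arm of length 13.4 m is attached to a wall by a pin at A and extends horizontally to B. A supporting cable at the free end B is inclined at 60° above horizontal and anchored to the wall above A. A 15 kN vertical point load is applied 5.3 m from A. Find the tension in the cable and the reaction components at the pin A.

T = 6.851 kN, A_x = 3.425 kN, A_y = 9.067 kN

ΣM about A: T·sin60°·13.4 − 15·5.3 = 0 → T = 79.5/(13.4·0.866025) = 6.85065 ≈ 6.851 kN.
ΣF_x = 0: A_x − T·cos60° = 0 → A_x = 6.85065 × 0.5 = 3.425 kN.
ΣF_y = 0: A_y + T·sin60° − 15 = 0 → A_y = 15 − 6.85065 × 0.866025 = 9.067 kN.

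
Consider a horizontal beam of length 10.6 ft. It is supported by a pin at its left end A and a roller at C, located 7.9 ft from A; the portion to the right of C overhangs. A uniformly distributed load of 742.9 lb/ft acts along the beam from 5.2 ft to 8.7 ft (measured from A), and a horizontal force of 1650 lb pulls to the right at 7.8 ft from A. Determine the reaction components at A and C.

A_x = -1650 lb, A_y = 312.7 lb, C_y = 2287 lb

Resultant of the distributed load: 742.9 × 3.5 = 2600.15 lb at 6.95 ft from A.
ΣM about A: C_y·7.9 − (742.9·3.5)·6.95 = 0 → C_y = 18071.0425/7.9 = 2287.47 ≈ 2287 lb.
ΣF_y = 0: A_y + 2287.47 − 742.9·3.5 = 0 → A_y = 312.7 lb.
ΣF_x = 0: A_x + 1650 = 0 → A_x = -1650 lb.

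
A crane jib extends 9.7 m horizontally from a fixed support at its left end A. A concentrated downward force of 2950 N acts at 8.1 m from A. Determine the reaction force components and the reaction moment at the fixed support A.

A_x = 0, A_y = 2950 N, M_A = 23900 N·m

ΣF_x = 0: A_x = 0.
ΣF_y = 0: A_y − 2950 = 0 → A_y = 2950 N.
ΣM about A: M_A − 2950·8.1 = 0 → M_A = 23900 N·m.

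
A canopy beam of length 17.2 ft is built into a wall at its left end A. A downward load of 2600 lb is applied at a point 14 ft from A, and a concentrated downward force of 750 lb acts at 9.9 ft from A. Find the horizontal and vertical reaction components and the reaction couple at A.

ΣF_x = 0: A_x = 0.
ΣF_y = 0: A_y − 2600 − 750 = 0 → A_y = 3350 lb.
ΣM about A: M_A − 2600·14 − 750·9.9 = 0 → M_A = 43820 lb·ft.

A_x = 0, A_y = 3350 lb, M_A = 43820 lb·ft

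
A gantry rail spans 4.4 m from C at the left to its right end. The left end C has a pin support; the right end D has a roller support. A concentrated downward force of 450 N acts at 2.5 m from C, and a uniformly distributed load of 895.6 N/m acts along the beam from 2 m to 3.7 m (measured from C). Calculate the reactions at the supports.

Resultant of the distributed load: 895.6 × 1.7 = 1522.52 N at 2.85 m from C.
Taking moments about C: D_y·4.4 − 450·2.5 − (895.6·1.7)·2.85 = 0 → D_y = 5464.182/4.4 = 1241.86 ≈ 1242 N.
ΣF_y = 0: C_y + 1241.86 − 450 − 895.6·1.7 = 0 → C_y = 730.7 N.
ΣF_x = 0: no horizontal applied forces, so C_x = 0.

C_x = 0, C_y = 730.7 N, D_y = 1242 N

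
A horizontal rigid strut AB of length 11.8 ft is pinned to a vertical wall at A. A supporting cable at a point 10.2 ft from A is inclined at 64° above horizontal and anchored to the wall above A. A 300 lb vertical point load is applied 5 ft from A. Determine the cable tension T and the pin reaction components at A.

T = 163.6 lb, A_x = 71.73 lb, A_y = 152.9 lb

ΣM about A: T·sin64°·10.2 − 300·5 = 0 → T = 1500/(10.2·0.898794) = 163.618 ≈ 163.6 lb.
ΣF_x = 0: A_x − T·cos64° = 0 → A_x = 163.618 × 0.438371 = 71.73 lb.
ΣF_y = 0: A_y + T·sin64° − 300 = 0 → A_y = 300 − 163.618 × 0.898794 = 152.9 lb.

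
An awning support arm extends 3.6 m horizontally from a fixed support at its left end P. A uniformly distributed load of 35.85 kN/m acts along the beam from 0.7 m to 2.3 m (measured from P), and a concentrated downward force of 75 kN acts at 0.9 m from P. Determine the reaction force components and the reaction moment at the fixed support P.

Resultant of the distributed load: 35.85 × 1.6 = 57.36 kN at 1.5 m from P.
ΣF_x = 0: P_x = 0.
ΣF_y = 0: P_y − 35.85·1.6 − 75 = 0 → P_y = 132.4 kN.
ΣM about P: M_P − (35.85·1.6)·1.5 − 75·0.9 = 0 → M_P = 153.5 kN·m.

P_x = 0, P_y = 132.4 kN, M_P = 153.5 kN·m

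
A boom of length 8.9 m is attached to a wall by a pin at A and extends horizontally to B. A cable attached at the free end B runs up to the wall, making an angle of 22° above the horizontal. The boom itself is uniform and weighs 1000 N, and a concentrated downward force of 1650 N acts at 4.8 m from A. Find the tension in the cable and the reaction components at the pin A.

ΣM about A: T·sin22°·8.9 − 1000·4.45 − 1650·4.8 = 0 → T = 12370/(8.9·0.374607) = 3710.26 ≈ 3710 N.
ΣF_x = 0: A_x − T·cos22° = 0 → A_x = 3710.26 × 0.927184 = 3440 N.
ΣF_y = 0: A_y + T·sin22° − 1000 − 1650 = 0 → A_y = 2650 − 3710.26 × 0.374607 = 1260 N.

T = 3710 N, A_x = 3440 N, A_y = 1260 N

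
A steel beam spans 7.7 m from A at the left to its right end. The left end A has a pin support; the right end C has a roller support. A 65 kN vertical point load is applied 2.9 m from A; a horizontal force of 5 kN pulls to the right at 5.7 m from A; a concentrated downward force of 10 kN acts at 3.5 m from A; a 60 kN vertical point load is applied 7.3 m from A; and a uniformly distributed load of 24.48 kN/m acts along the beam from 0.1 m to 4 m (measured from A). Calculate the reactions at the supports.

A_x = -5.000 kN, A_y = 119.1 kN, C_y = 111.3 kN

Resultant of the distributed load: 24.48 × 3.9 = 95.472 kN at 2.05 m from A.
ΣM about A: C_y·7.7 − 65·2.9 − 10·3.5 − 60·7.3 − (24.48·3.9)·2.05 = 0 → C_y = 857.2176/7.7 = 111.327 ≈ 111.3 kN.
ΣF_y = 0: A_y + 111.327 − 65 − 10 − 60 − 24.48·3.9 = 0 → A_y = 119.1 kN.
ΣF_x = 0: A_x + 5 = 0 → A_x = -5.000 kN.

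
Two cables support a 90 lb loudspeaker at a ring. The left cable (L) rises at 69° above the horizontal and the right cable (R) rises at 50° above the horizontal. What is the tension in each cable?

T_L = 66.14 lb, T_R = 36.88 lb

ΣF_x = 0: −T_L·cos69° + T_R·cos50° = 0 → T_R = 0.557522·T_L.
ΣF_y = 0: T_L·sin69° + T_R·sin50° = 90.
Substitute: T_L·(0.93358 + 0.557522·0.766044) = 90 → T_L = 66.1441 ≈ 66.14 lb.
Then T_R = 0.557522 × 66.1441 = 36.88 lb.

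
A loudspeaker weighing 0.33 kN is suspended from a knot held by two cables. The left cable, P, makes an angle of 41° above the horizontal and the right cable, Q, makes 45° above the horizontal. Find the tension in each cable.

T_P = 0.2339 kN, T_Q = 0.2497 kN

ΣF_x = 0: −T_P·cos41° + T_Q·cos45° = 0 → T_Q = 1.06732·T_P.
ΣF_y = 0: T_P·sin41° + T_Q·sin45° = 0.33.
Substitute: T_P·(0.656059 + 1.06732·0.707107) = 0.33 → T_P = 0.233915 ≈ 0.2339 kN.
Then T_Q = 1.06732 × 0.233915 = 0.2497 kN.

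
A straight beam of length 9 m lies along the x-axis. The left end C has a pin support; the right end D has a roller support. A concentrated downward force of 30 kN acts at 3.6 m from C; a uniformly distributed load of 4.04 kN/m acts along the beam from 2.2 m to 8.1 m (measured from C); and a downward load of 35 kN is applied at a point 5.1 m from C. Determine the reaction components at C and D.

Resultant of the distributed load: 4.04 × 5.9 = 23.836 kN at 5.15 m from C.
Taking moments about C: D_y·9 − 30·3.6 − (4.04·5.9)·5.15 − 35·5.1 = 0 → D_y = 409.2554/9 = 45.4728 ≈ 45.47 kN.
ΣF_y = 0: C_y + 45.4728 − 30 − 4.04·5.9 − 35 = 0 → C_y = 43.36 kN.
ΣF_x = 0: no horizontal applied forces, so C_x = 0.

C_x = 0, C_y = 43.36 kN, D_y = 45.47 kN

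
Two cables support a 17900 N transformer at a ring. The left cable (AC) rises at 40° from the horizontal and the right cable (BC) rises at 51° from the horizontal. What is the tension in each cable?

T_AC = 11270 N, T_BC = 13710 N

ΣF_x = 0: −T_AC·cos40° + T_BC·cos51° = 0 → T_BC = 1.21726·T_AC.
ΣF_y = 0: T_AC·sin40° + T_BC·sin51° = 17900.
Substitute: T_AC·(0.642788 + 1.21726·0.777146) = 17900 → T_AC = 11266.5 ≈ 11270 N.
Then T_BC = 1.21726 × 11266.5 = 13710 N.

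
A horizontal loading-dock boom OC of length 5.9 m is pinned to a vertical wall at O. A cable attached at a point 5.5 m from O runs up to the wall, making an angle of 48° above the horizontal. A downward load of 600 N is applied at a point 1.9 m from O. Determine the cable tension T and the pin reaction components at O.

T = 278.9 N, O_x = 186.6 N, O_y = 392.7 N

ΣM about O: T·sin48°·5.5 − 600·1.9 = 0 → T = 1140/(5.5·0.743145) = 278.913 ≈ 278.9 N.
ΣF_x = 0: O_x − T·cos48° = 0 → O_x = 278.913 × 0.669131 = 186.6 N.
ΣF_y = 0: O_y + T·sin48° − 600 = 0 → O_y = 600 − 278.913 × 0.743145 = 392.7 N.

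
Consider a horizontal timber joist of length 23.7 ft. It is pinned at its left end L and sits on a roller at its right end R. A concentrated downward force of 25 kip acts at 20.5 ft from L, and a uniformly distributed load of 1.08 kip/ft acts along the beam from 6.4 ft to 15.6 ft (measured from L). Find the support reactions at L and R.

L_x = 0, L_y = 8.700 kip, R_y = 26.24 kip

Resultant of the distributed load: 1.08 × 9.2 = 9.936 kip at 11 ft from L.
ΣM about L: R_y·23.7 − 25·20.5 − (1.08·9.2)·11 = 0 → R_y = 621.796/23.7 = 26.2361 ≈ 26.24 kip.
ΣF_y = 0: L_y + 26.2361 − 25 − 1.08·9.2 = 0 → L_y = 8.700 kip.
ΣF_x = 0: no horizontal applied forces, so L_x = 0.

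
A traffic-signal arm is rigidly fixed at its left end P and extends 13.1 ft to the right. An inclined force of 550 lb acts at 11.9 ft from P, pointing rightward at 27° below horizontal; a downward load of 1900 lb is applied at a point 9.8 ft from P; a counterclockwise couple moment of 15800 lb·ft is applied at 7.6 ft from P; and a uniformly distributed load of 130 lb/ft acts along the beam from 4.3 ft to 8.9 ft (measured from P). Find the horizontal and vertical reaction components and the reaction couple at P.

P_x = -490.1 lb, P_y = 2748 lb, M_P = 9738 lb·ft

Resultant of the distributed load: 130 × 4.6 = 598 lb at 6.6 ft from P.
ΣF_x = 0: P_x + 550·cos27° = 0 → P_x = -490.1 lb.
ΣF_y = 0: P_y − 550·sin27° − 1900 − 130·4.6 = 0 → P_y = 2748 lb.
ΣM about P: M_P − 550·sin27°·11.9 − 1900·9.8 + 15800 − (130·4.6)·6.6 = 0 → M_P = 9738 lb·ft.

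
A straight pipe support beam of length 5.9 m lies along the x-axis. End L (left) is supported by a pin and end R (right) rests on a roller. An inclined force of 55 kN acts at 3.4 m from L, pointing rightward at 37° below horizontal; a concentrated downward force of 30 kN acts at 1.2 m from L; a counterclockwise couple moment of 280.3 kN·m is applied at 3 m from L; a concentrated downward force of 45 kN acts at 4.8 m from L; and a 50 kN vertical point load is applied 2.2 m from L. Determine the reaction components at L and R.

Moments about L: R_y·5.9 − 55·sin37°·3.4 − 30·1.2 + 280.3 − 45·4.8 − 50·2.2 = 0 → R_y = 194.239/5.9 = 32.9219 ≈ 32.92 kN.
ΣF_y = 0: L_y + 32.9219 − 55·sin37° − 30 − 45 − 50 = 0 → L_y = 125.2 kN.
ΣF_x = 0: L_x + 55·cos37° = 0 → L_x = -43.92 kN.

L_x = -43.92 kN, L_y = 125.2 kN, R_y = 32.92 kN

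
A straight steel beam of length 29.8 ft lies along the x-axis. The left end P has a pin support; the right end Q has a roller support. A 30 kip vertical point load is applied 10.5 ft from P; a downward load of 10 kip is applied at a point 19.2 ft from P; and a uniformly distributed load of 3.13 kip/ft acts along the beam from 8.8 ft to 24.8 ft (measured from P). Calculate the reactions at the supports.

Resultant of the distributed load: 3.13 × 16 = 50.08 kip at 16.8 ft from P.
Moments about P: Q_y·29.8 − 30·10.5 − 10·19.2 − (3.13·16)·16.8 = 0 → Q_y = 1348.344/29.8 = 45.2464 ≈ 45.25 kip.
ΣF_y = 0: P_y + 45.2464 − 30 − 10 − 3.13·16 = 0 → P_y = 44.83 kip.
ΣF_x = 0: no horizontal applied forces, so P_x = 0.

P_x = 0, P_y = 44.83 kip, Q_y = 45.25 kip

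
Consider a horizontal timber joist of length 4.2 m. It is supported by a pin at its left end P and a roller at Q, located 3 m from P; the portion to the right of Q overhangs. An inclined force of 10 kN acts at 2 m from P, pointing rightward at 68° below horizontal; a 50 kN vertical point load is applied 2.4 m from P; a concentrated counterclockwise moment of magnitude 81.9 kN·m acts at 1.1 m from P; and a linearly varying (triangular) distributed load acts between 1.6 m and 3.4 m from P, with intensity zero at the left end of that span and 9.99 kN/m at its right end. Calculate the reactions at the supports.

P_x = -3.746 kN, P_y = 40.99 kN, Q_y = 27.27 kN

Resultant of the triangular load: ½ × 9.99 × 1.8 = 8.991 kN, acting at 2.8 m from P (one-third of the span from the peak).
Taking moments about P: Q_y·3 − 10·sin68°·2 − 50·2.4 + 81.9 − (½·9.99·1.8)·2.8 = 0 → Q_y = 81.8185/3 = 27.2728 ≈ 27.27 kN.
ΣF_y = 0: P_y + 27.2728 − 10·sin68° − 50 − ½·9.99·1.8 = 0 → P_y = 40.99 kN.
ΣF_x = 0: P_x + 10·cos68° = 0 → P_x = -3.746 kN.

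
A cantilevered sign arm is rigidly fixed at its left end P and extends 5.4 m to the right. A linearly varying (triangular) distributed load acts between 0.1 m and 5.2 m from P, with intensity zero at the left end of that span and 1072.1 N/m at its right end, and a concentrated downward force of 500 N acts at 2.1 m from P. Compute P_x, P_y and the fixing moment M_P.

Resultant of the triangular load: ½ × 1072.1 × 5.1 = 2733.855 N, acting at 3.5 m from P (one-third of the span from the peak).
ΣF_x = 0: P_x = 0.
ΣF_y = 0: P_y − ½·1072.1·5.1 − 500 = 0 → P_y = 3234 N.
ΣM about P: M_P − (½·1072.1·5.1)·3.5 − 500·2.1 = 0 → M_P = 10620 N·m.

P_x = 0, P_y = 3234 N, M_P = 10620 N·m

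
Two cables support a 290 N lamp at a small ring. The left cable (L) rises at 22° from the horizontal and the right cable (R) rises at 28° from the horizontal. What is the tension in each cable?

ΣF_x = 0: −T_L·cos22° + T_R·cos28° = 0 → T_R = 1.0501·T_L.
ΣF_y = 0: T_L·sin22° + T_R·sin28° = 290.
Substitute: T_L·(0.374607 + 1.0501·0.469472) = 290 → T_L = 334.256 ≈ 334.3 N.
Then T_R = 1.0501 × 334.256 = 351.0 N.

T_L = 334.3 N, T_R = 351.0 N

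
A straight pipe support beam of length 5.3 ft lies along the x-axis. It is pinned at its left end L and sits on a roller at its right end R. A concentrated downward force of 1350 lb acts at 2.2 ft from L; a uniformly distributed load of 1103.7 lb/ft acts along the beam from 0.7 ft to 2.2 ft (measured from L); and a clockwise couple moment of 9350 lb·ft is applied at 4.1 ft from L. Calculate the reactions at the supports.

L_x = 0, L_y = 228.1 lb, R_y = 2777 lb

Resultant of the distributed load: 1103.7 × 1.5 = 1655.55 lb at 1.45 ft from L.
Moments about L: R_y·5.3 − 1350·2.2 − (1103.7·1.5)·1.45 − 9350 = 0 → R_y = 14720.5475/5.3 = 2777.46 ≈ 2777 lb.
ΣF_y = 0: L_y + 2777.46 − 1350 − 1103.7·1.5 = 0 → L_y = 228.1 lb.
ΣF_x = 0: no horizontal applied forces, so L_x = 0.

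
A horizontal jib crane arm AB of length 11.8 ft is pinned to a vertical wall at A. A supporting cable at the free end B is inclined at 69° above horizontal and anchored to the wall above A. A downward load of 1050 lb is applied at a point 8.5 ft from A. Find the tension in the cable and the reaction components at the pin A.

T = 810.2 lb, A_x = 290.3 lb, A_y = 293.6 lb

ΣM about A: T·sin69°·11.8 − 1050·8.5 = 0 → T = 8925/(11.8·0.93358) = 810.167 ≈ 810.2 lb.
ΣF_x = 0: A_x − T·cos69° = 0 → A_x = 810.167 × 0.358368 = 290.3 lb.
ΣF_y = 0: A_y + T·sin69° − 1050 = 0 → A_y = 1050 − 810.167 × 0.93358 = 293.6 lb.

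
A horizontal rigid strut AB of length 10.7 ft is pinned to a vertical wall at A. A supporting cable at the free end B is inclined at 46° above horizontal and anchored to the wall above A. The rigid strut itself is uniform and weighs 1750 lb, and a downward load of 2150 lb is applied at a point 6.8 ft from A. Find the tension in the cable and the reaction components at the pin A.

ΣM about A: T·sin46°·10.7 − 1750·5.35 − 2150·6.8 = 0 → T = 23982.5/(10.7·0.71934) = 3115.85 ≈ 3116 lb.
ΣF_x = 0: A_x − T·cos46° = 0 → A_x = 3115.85 × 0.694658 = 2164 lb.
ΣF_y = 0: A_y + T·sin46° − 1750 − 2150 = 0 → A_y = 3900 − 3115.85 × 0.71934 = 1659 lb.

T = 3116 lb, A_x = 2164 lb, A_y = 1659 lb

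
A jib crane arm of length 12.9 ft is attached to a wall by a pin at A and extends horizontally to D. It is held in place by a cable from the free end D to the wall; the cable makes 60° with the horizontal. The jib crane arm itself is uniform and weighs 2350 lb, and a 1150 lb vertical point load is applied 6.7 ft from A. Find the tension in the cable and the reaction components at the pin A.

ΣM about A: T·sin60°·12.9 − 2350·6.45 − 1150·6.7 = 0 → T = 22862.5/(12.9·0.866025) = 2046.46 ≈ 2046 lb.
ΣF_x = 0: A_x − T·cos60° = 0 → A_x = 2046.46 × 0.5 = 1023 lb.
ΣF_y = 0: A_y + T·sin60° − 2350 − 1150 = 0 → A_y = 3500 − 2046.46 × 0.866025 = 1728 lb.

T = 2046 lb, A_x = 1023 lb, A_y = 1728 lb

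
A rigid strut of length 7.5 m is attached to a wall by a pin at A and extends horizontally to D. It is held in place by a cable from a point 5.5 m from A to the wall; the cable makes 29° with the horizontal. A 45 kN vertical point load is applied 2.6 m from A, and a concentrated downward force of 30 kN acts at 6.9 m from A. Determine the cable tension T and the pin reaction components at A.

ΣM about A: T·sin29°·5.5 − 45·2.6 − 30·6.9 = 0 → T = 324/(5.5·0.48481) = 121.51 ≈ 121.5 kN.
ΣF_x = 0: A_x − T·cos29° = 0 → A_x = 121.51 × 0.87462 = 106.3 kN.
ΣF_y = 0: A_y + T·sin29° − 45 − 30 = 0 → A_y = 75 − 121.51 × 0.48481 = 16.09 kN.

T = 121.5 kN, A_x = 106.3 kN, A_y = 16.09 kN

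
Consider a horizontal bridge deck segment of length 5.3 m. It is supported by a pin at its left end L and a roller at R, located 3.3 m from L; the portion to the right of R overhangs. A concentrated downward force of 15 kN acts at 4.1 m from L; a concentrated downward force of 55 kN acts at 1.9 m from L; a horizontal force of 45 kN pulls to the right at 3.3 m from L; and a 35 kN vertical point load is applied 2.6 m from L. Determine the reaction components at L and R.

L_x = -45.00 kN, L_y = 27.12 kN, R_y = 77.88 kN

Taking moments about L: R_y·3.3 − 15·4.1 − 55·1.9 − 35·2.6 = 0 → R_y = 257/3.3 = 77.8788 ≈ 77.88 kN.
ΣF_y = 0: L_y + 77.8788 − 15 − 55 − 35 = 0 → L_y = 27.12 kN.
ΣF_x = 0: L_x + 45 = 0 → L_x = -45.00 kN.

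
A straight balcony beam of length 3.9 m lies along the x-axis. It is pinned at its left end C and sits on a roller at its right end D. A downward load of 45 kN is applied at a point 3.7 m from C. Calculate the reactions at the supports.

C_x = 0, C_y = 2.308 kN, D_y = 42.69 kN

Taking moments about C: D_y·3.9 − 45·3.7 = 0 → D_y = 166.5/3.9 = 42.6923 ≈ 42.69 kN.
ΣF_y = 0: C_y + 42.6923 − 45 = 0 → C_y = 2.308 kN.
ΣF_x = 0: no horizontal applied forces, so C_x = 0.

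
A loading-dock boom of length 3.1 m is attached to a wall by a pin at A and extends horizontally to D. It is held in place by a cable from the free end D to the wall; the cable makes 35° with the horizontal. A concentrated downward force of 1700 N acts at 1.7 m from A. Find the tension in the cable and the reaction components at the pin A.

ΣM about A: T·sin35°·3.1 − 1700·1.7 = 0 → T = 2890/(3.1·0.573576) = 1625.34 ≈ 1625 N.
ΣF_x = 0: A_x − T·cos35° = 0 → A_x = 1625.34 × 0.819152 = 1331 N.
ΣF_y = 0: A_y + T·sin35° − 1700 = 0 → A_y = 1700 − 1625.34 × 0.573576 = 767.7 N.

T = 1625 N, A_x = 1331 N, A_y = 767.7 N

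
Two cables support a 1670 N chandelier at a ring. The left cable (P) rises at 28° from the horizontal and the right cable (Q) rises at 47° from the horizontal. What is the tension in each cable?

T_P = 1179 N, T_Q = 1527 N

ΣF_x = 0: −T_P·cos28° + T_Q·cos47° = 0 → T_Q = 1.29465·T_P.
ΣF_y = 0: T_P·sin28° + T_Q·sin47° = 1670.
Substitute: T_P·(0.469472 + 1.29465·0.731354) = 1670 → T_P = 1179.11 ≈ 1179 N.
Then T_Q = 1.29465 × 1179.11 = 1527 N.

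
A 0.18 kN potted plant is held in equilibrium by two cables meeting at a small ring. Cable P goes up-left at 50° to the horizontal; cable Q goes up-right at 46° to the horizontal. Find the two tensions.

ΣF_x = 0: −T_P·cos50° + T_Q·cos46° = 0 → T_Q = 0.925329·T_P.
ΣF_y = 0: T_P·sin50° + T_Q·sin46° = 0.18.
Substitute: T_P·(0.766044 + 0.925329·0.71934) = 0.18 → T_P = 0.125727 ≈ 0.1257 kN.
Then T_Q = 0.925329 × 0.125727 = 0.1163 kN.

T_P = 0.1257 kN, T_Q = 0.1163 kN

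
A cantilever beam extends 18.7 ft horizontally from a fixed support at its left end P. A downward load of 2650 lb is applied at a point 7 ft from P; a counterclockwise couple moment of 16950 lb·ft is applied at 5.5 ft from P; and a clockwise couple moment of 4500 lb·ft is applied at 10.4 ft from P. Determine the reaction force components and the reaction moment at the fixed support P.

P_x = 0, P_y = 2650 lb, M_P = 6100 lb·ft

ΣF_x = 0: P_x = 0.
ΣF_y = 0: P_y − 2650 = 0 → P_y = 2650 lb.
ΣM about P: M_P − 2650·7 + 16950 − 4500 = 0 → M_P = 6100 lb·ft.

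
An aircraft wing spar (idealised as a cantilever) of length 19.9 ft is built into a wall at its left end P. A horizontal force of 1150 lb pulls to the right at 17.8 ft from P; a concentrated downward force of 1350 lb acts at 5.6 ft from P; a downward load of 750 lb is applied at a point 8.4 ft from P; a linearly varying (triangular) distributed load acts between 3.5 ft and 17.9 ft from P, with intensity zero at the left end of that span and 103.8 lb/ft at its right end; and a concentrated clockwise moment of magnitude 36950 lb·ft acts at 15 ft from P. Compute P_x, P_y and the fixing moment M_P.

Resultant of the triangular load: ½ × 103.8 × 14.4 = 747.36 lb, acting at 13.1 ft from P (one-third of the span from the peak).
ΣF_x = 0: P_x + 1150 = 0 → P_x = -1150 lb.
ΣF_y = 0: P_y − 1350 − 750 − ½·103.8·14.4 = 0 → P_y = 2847 lb.
ΣM about P: M_P − 1350·5.6 − 750·8.4 − (½·103.8·14.4)·13.1 − 36950 = 0 → M_P = 60600 lb·ft.

P_x = -1150 lb, P_y = 2847 lb, M_P = 60600 lb·ft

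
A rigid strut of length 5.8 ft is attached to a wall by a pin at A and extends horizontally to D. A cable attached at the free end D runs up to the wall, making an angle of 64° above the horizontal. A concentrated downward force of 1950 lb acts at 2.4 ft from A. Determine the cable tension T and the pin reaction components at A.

T = 897.8 lb, A_x = 393.5 lb, A_y = 1143 lb

ΣM about A: T·sin64°·5.8 − 1950·2.4 = 0 → T = 4680/(5.8·0.898794) = 897.755 ≈ 897.8 lb.
ΣF_x = 0: A_x − T·cos64° = 0 → A_x = 897.755 × 0.438371 = 393.5 lb.
ΣF_y = 0: A_y + T·sin64° − 1950 = 0 → A_y = 1950 − 897.755 × 0.898794 = 1143 lb.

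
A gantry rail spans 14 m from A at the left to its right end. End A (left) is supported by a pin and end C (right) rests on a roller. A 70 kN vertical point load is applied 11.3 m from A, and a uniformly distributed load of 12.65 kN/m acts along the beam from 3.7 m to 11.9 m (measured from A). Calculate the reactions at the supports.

Resultant of the distributed load: 12.65 × 8.2 = 103.73 kN at 7.8 m from A.
Taking moments about A: C_y·14 − 70·11.3 − (12.65·8.2)·7.8 = 0 → C_y = 1600.094/14 = 114.292 ≈ 114.3 kN.
ΣF_y = 0: A_y + 114.292 − 70 − 12.65·8.2 = 0 → A_y = 59.44 kN.
ΣF_x = 0: no horizontal applied forces, so A_x = 0.

A_x = 0, A_y = 59.44 kN, C_y = 114.3 kN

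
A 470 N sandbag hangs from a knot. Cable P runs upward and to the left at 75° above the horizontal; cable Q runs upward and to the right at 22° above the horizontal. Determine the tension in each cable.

T_P = 439.0 N, T_Q = 122.6 N

ΣF_x = 0: −T_P·cos75° + T_Q·cos22° = 0 → T_Q = 0.279145·T_P.
ΣF_y = 0: T_P·sin75° + T_Q·sin22° = 470.
Substitute: T_P·(0.965926 + 0.279145·0.374607) = 470 → T_P = 439.049 ≈ 439.0 N.
Then T_Q = 0.279145 × 439.049 = 122.6 N.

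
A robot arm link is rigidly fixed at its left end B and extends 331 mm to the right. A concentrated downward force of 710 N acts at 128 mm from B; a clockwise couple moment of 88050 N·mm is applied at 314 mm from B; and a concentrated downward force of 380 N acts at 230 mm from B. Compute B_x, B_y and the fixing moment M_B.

ΣF_x = 0: B_x = 0.
ΣF_y = 0: B_y − 710 − 380 = 0 → B_y = 1090 N.
ΣM about B: M_B − 710·128 − 88050 − 380·230 = 0 → M_B = 266300 N·mm.

B_x = 0, B_y = 1090 N, M_B = 266300 N·mm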